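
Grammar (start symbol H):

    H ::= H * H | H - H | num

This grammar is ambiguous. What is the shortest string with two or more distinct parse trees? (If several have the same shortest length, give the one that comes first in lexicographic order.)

length 1: no string has ≥2 trees
length 3: no string has ≥2 trees
length 5: num * num * num has 2 parse trees

Two derivations of num * num * num:
  H ⇒ H * H ⇒ H * H * H ⇒ num * H * H ⇒ num * num * H ⇒ num * num * num
  H ⇒ H * H ⇒ num * H ⇒ num * H * H ⇒ num * num * H ⇒ num * num * num

num * num * num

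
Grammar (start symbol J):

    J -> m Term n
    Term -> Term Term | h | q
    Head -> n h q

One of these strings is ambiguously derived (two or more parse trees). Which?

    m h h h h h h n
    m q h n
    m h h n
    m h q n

m h h h h h h n

m h h h h h h n: 42 trees
m q h n: 1 tree
m h h n: 1 tree
m h q n: 1 tree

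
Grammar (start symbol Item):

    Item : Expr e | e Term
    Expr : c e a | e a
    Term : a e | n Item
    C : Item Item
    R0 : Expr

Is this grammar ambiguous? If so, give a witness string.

Ambiguous

Witness: e a e

Derivation 1: Item ⇒ Expr e ⇒ e a e
Derivation 2: Item ⇒ e Term ⇒ e a e

Two distinct leftmost derivations for the same string.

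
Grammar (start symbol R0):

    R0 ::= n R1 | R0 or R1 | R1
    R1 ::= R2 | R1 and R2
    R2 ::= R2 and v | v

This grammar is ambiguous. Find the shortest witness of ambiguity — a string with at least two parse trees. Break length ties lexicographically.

v and v

length 1: no string has ≥2 trees
length 2: no string has ≥2 trees
length 3: v and v has 2 parse trees

Two derivations of v and v:
  R0 ⇒ R1 ⇒ R2 ⇒ R2 and v ⇒ v and v
  R0 ⇒ R1 ⇒ R1 and R2 ⇒ R2 and R2 ⇒ v and R2 ⇒ v and v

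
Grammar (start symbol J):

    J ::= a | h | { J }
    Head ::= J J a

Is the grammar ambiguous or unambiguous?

Only J is reachable from J; ignoring the rest: Each string is a nest of matched brackets around a single atom. An opening bracket forces the recursive rule; an atom forces the base rule.

Unambiguous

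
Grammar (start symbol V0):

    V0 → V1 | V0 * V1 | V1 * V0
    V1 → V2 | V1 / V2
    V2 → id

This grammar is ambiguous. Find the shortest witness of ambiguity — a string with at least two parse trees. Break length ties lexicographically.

id * id

length 1: no string has ≥2 trees
length 3: id * id has 2 parse trees

Two derivations of id * id:
  V0 ⇒ V0 * V1 ⇒ V1 * V1 ⇒ V2 * V1 ⇒ id * V1 ⇒ id * V2 ⇒ id * id
  V0 ⇒ V1 * V0 ⇒ V2 * V0 ⇒ id * V0 ⇒ id * V1 ⇒ id * V2 ⇒ id * id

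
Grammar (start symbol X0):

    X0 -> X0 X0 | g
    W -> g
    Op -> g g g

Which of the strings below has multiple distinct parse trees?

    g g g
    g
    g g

g g g

g g g: 2 trees
g: 1 tree
g g: 1 tree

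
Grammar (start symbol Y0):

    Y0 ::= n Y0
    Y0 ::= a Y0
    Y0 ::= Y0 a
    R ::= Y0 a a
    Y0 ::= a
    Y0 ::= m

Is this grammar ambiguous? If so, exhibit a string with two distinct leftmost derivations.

Ambiguous

Witness: a a

Derivation 1: Y0 ⇒ a Y0 ⇒ a a
Derivation 2: Y0 ⇒ Y0 a ⇒ a a

Two distinct leftmost derivations for the same string.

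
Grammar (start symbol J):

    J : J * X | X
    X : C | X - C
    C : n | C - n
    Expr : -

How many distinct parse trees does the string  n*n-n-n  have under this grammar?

4

Parse trees for n*n-n-n:
  [J [J [X [C n]]] * [X [C [C [C n] - n] - n]]]
  [J [J [X [C n]]] * [X [X [C n]] - [C [C n] - n]]]
  [J [J [X [C n]]] * [X [X [C [C n] - n]] - [C n]]]
  [J [J [X [C n]]] * [X [X [X [C n]] - [C n]] - [C n]]]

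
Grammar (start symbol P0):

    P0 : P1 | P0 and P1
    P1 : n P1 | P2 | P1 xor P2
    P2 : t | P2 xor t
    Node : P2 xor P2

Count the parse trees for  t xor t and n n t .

2

Parse trees for t xor t and n n t:
  [P0 [P0 [P1 [P2 [P2 t] xor t]]] and [P1 n [P1 n [P1 [P2 t]]]]]
  [P0 [P0 [P1 [P1 [P2 t]] xor [P2 t]]] and [P1 n [P1 n [P1 [P2 t]]]]]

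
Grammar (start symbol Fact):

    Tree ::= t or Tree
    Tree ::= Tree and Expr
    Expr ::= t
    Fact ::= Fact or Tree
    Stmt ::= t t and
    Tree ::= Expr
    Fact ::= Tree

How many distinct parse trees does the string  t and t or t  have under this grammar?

Parse trees for t and t or t:
  [Fact [Fact [Tree [Tree [Expr t]] and [Expr t]]] or [Tree [Expr t]]]

1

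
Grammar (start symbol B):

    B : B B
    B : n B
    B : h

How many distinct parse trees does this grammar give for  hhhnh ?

Parse trees for hhhnh:
  [B [B h] [B [B h] [B [B h] [B n [B h]]]]]
  [B [B h] [B [B [B h] [B h]] [B n [B h]]]]
  [B [B [B h] [B h]] [B [B h] [B n [B h]]]]
  [B [B [B h] [B [B h] [B h]]] [B n [B h]]]
  [B [B [B [B h] [B h]] [B h]] [B n [B h]]]

5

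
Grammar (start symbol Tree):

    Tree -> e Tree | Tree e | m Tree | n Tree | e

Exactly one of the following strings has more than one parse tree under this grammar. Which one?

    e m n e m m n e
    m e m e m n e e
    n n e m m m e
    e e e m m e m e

m e m e m n e e

e m n e m m n e: 1 tree
m e m e m n e e: 8 trees
n n e m m m e: 1 tree
e e e m m e m e: 1 tree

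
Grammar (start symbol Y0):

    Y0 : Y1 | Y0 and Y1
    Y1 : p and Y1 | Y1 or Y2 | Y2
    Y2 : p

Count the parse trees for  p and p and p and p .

8

Parse trees for p and p and p and p:
  [Y0 [Y1 p and [Y1 p and [Y1 p and [Y1 [Y2 p]]]]]]
  [Y0 [Y0 [Y1 [Y2 p]]] and [Y1 p and [Y1 p and [Y1 [Y2 p]]]]]
  [Y0 [Y0 [Y1 p and [Y1 [Y2 p]]]] and [Y1 p and [Y1 [Y2 p]]]]
  [Y0 [Y0 [Y0 [Y1 [Y2 p]]] and [Y1 [Y2 p]]] and [Y1 p and [Y1 [Y2 p]]]]
  [Y0 [Y0 [Y1 p and [Y1 p and [Y1 [Y2 p]]]]] and [Y1 [Y2 p]]]
  [Y0 [Y0 [Y0 [Y1 [Y2 p]]] and [Y1 p and [Y1 [Y2 p]]]] and [Y1 [Y2 p]]]
  [Y0 [Y0 [Y0 [Y1 p and [Y1 [Y2 p]]]] and [Y1 [Y2 p]]] and [Y1 [Y2 p]]]
  [Y0 [Y0 [Y0 [Y0 [Y1 [Y2 p]]] and [Y1 [Y2 p]]] and [Y1 [Y2 p]]] and [Y1 [Y2 p]]]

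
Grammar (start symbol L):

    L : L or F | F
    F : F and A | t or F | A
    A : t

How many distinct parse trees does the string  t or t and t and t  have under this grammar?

Parse trees for t or t and t and t:
  [L [L [F [A t]]] or [F [F [F [A t]] and [A t]] and [A t]]]
  [L [F [F [F t or [F [A t]]] and [A t]] and [A t]]]
  [L [F [F t or [F [F [A t]] and [A t]]] and [A t]]]
  [L [F t or [F [F [F [A t]] and [A t]] and [A t]]]]

4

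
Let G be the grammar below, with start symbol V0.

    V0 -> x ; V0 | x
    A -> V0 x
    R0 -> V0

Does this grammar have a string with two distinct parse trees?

Unambiguous

Only V0 is reachable from V0; ignoring the rest: Right-recursive list with a separator: after each atom, whether the separator follows determines the rule. One parse per string.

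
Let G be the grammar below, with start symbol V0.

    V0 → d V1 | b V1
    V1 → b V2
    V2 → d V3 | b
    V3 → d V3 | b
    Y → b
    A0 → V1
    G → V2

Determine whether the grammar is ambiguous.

Unambiguous

Only V0, V1, V2, V3 are reachable from V0; ignoring the rest: Each reachable nonterminal has at most one production per leading terminal, and all productions are right-linear; the derivation is determined token-by-token.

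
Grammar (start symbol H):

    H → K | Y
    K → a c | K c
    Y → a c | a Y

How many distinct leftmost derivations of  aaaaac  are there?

Parse trees for aaaaac:
  [H [Y a [Y a [Y a [Y a [Y a c]]]]]]

1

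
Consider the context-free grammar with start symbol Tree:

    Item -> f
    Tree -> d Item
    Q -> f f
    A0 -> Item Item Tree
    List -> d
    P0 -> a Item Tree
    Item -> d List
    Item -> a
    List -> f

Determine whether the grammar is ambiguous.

Only Tree, Item, List are reachable from Tree; ignoring the rest: Each reachable nonterminal has at most one production per leading terminal, and all productions are right-linear; the derivation is determined token-by-token.

Unambiguous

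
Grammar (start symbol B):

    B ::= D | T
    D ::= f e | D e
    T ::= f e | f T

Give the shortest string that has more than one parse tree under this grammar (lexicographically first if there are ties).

length 2: f e has 2 parse trees

Two derivations of f e:
  B ⇒ D ⇒ f e
  B ⇒ T ⇒ f e

f e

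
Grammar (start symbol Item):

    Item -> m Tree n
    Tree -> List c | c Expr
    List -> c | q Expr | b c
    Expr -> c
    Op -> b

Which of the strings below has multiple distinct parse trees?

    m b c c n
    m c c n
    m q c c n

m b c c n: 1 tree
m c c n: 2 trees
m q c c n: 1 tree

m c c n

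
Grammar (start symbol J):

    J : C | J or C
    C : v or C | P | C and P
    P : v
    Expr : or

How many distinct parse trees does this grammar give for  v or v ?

2

Parse trees for v or v:
  [J [C v or [C [P v]]]]
  [J [J [C [P v]]] or [C [P v]]]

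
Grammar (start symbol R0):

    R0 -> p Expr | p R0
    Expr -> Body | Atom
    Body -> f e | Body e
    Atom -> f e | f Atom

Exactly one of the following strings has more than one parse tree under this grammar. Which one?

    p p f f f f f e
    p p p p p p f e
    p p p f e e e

p p f f f f f e: 1 tree
p p p p p p f e: 2 trees
p p p f e e e: 1 tree

p p p p p p f e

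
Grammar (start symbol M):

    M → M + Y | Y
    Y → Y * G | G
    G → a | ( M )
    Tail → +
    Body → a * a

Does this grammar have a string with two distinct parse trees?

Unambiguous

Only M, Y, G are reachable from M; ignoring the rest: The grammar is stratified — M handles '+' (left-recursive), Y handles '*', G atoms. Each operator has a fixed associativity and precedence level, so every string has one parse.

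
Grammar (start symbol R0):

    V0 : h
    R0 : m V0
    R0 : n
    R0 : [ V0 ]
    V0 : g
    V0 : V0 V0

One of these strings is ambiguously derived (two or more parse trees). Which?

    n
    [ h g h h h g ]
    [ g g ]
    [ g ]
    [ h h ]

[ h g h h h g ]

n: 1 tree
[ h g h h h g ]: 42 trees
[ g g ]: 1 tree
[ g ]: 1 tree
[ h h ]: 1 tree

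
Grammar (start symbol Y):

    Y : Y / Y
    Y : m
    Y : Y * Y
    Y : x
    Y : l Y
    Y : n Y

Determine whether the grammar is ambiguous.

Witness: l m * m

Derivation 1: Y ⇒ Y * Y ⇒ l Y * Y ⇒ l m * Y ⇒ l m * m
Derivation 2: Y ⇒ l Y ⇒ l Y * Y ⇒ l m * Y ⇒ l m * m

Two distinct leftmost derivations for the same string.

Ambiguous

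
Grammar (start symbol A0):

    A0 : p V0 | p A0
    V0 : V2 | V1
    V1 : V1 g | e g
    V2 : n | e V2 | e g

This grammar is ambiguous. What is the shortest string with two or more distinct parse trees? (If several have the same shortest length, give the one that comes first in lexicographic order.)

length 2: no string has ≥2 trees
length 3: p e g has 2 parse trees

Two derivations of p e g:
  A0 ⇒ p V0 ⇒ p V2 ⇒ p e g
  A0 ⇒ p V0 ⇒ p V1 ⇒ p e g

p e g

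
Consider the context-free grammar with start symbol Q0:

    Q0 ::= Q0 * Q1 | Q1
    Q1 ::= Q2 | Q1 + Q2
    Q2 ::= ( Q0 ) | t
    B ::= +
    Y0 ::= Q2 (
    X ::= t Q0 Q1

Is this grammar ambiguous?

Only Q0, Q1, Q2 are reachable from Q0; ignoring the rest: The grammar is stratified — Q0 handles '*' (left-recursive), Q1 handles '+', Q2 atoms. Each operator has a fixed associativity and precedence level, so every string has one parse.

Unambiguous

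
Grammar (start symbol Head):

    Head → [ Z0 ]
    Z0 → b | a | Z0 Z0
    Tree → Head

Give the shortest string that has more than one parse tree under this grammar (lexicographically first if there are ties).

[ a a a ]

length 3: no string has ≥2 trees
length 4: no string has ≥2 trees
length 5: [ a a a ] has 2 parse trees

Two derivations of [ a a a ]:
  Head ⇒ [ Z0 ] ⇒ [ Z0 Z0 ] ⇒ [ a Z0 ] ⇒ [ a Z0 Z0 ] ⇒ [ a a Z0 ] ⇒ [ a a a ]
  Head ⇒ [ Z0 ] ⇒ [ Z0 Z0 ] ⇒ [ Z0 Z0 Z0 ] ⇒ [ a Z0 Z0 ] ⇒ [ a a Z0 ] ⇒ [ a a a ]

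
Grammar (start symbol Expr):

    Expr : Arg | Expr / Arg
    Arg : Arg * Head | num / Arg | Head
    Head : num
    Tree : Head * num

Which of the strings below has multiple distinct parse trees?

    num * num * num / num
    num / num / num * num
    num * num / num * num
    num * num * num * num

num * num * num / num: 1 tree
num / num / num * num: 7 trees
num * num / num * num: 1 tree
num * num * num * num: 1 tree

num / num / num * num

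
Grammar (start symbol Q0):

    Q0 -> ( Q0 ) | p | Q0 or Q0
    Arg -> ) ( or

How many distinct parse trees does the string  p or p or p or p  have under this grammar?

Parse trees for p or p or p or p:
  [Q0 [Q0 p] or [Q0 [Q0 p] or [Q0 [Q0 p] or [Q0 p]]]]
  [Q0 [Q0 p] or [Q0 [Q0 [Q0 p] or [Q0 p]] or [Q0 p]]]
  [Q0 [Q0 [Q0 p] or [Q0 p]] or [Q0 [Q0 p] or [Q0 p]]]
  [Q0 [Q0 [Q0 p] or [Q0 [Q0 p] or [Q0 p]]] or [Q0 p]]
  [Q0 [Q0 [Q0 [Q0 p] or [Q0 p]] or [Q0 p]] or [Q0 p]]

5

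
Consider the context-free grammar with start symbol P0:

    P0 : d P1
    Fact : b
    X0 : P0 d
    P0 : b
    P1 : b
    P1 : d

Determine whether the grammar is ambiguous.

(Fact, X0 are unreachable from P0, so their rules don't affect L(P0).) Each reachable nonterminal has at most one production per leading terminal, and all productions are right-linear; the derivation is determined token-by-token.

Unambiguous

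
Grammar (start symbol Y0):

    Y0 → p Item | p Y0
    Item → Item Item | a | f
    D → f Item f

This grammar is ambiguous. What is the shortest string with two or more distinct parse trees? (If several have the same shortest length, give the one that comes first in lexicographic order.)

length 2: no string has ≥2 trees
length 3: no string has ≥2 trees
length 4: p a a a has 2 parse trees

Two derivations of p a a a:
  Y0 ⇒ p Item ⇒ p Item Item ⇒ p Item Item Item ⇒ p a Item Item ⇒ p a a Item ⇒ p a a a
  Y0 ⇒ p Item ⇒ p Item Item ⇒ p a Item ⇒ p a Item Item ⇒ p a a Item ⇒ p a a a

p a a a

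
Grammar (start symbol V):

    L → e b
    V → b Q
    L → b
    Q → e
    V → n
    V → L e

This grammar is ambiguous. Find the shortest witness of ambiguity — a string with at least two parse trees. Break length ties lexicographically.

b e

length 1: no string has ≥2 trees
length 2: b e has 2 parse trees

Two derivations of b e:
  V ⇒ b Q ⇒ b e
  V ⇒ L e ⇒ b e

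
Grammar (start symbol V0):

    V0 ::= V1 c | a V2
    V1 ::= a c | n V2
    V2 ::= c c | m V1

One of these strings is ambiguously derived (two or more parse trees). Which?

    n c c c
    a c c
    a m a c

n c c c: 1 tree
a c c: 2 trees
a m a c: 1 tree

a c c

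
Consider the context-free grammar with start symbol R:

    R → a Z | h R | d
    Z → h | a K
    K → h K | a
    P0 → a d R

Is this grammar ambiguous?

(P0 is unreachable from R, so its rules don't affect L(R).) Restricted to the reachable nonterminals, every rule has the form A → t or A → t B, and no two rules for the same A share a first terminal. The grammar encodes a DFA — one run per string.

Unambiguous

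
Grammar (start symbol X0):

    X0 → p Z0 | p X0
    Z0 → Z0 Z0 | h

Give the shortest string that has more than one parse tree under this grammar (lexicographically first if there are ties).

length 2: no string has ≥2 trees
length 3: no string has ≥2 trees
length 4: p h h h has 2 parse trees

Two derivations of p h h h:
  X0 ⇒ p Z0 ⇒ p Z0 Z0 ⇒ p Z0 Z0 Z0 ⇒ p h Z0 Z0 ⇒ p h h Z0 ⇒ p h h h
  X0 ⇒ p Z0 ⇒ p Z0 Z0 ⇒ p h Z0 ⇒ p h Z0 Z0 ⇒ p h h Z0 ⇒ p h h h

p h h h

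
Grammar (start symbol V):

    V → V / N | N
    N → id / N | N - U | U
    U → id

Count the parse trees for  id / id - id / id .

3

Parse trees for id / id - id / id:
  [V [V [V [N [U id]]] / [N [N [U id]] - [U id]]] / [N [U id]]]
  [V [V [N id / [N [N [U id]] - [U id]]]] / [N [U id]]]
  [V [V [N [N id / [N [U id]]] - [U id]]] / [N [U id]]]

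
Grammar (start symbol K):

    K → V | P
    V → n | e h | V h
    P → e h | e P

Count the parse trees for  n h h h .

1

Parse trees for n h h h:
  [K [V [V [V [V n] h] h] h]]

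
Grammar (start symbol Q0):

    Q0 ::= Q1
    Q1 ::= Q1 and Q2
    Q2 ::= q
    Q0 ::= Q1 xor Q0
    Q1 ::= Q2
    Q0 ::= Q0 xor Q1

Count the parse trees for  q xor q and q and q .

Parse trees for q xor q and q and q:
  [Q0 [Q1 [Q2 q]] xor [Q0 [Q1 [Q1 [Q1 [Q2 q]] and [Q2 q]] and [Q2 q]]]]
  [Q0 [Q0 [Q1 [Q2 q]]] xor [Q1 [Q1 [Q1 [Q2 q]] and [Q2 q]] and [Q2 q]]]

2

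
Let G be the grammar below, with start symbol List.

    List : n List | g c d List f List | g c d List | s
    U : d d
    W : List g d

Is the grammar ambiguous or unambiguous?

Ambiguous

Witness: g c d g c d s f s

Derivation 1: List ⇒ g c d List f List ⇒ g c d g c d List f List ⇒ g c d g c d s f List ⇒ g c d g c d s f s
Derivation 2: List ⇒ g c d List ⇒ g c d g c d List f List ⇒ g c d g c d s f List ⇒ g c d g c d s f s

Two distinct leftmost derivations for the same string.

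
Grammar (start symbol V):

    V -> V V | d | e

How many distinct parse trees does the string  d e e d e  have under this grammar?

14

Parse trees for d e e d e (showing first 6 of 14):
  [V [V d] [V [V e] [V [V e] [V [V d] [V e]]]]]
  [V [V d] [V [V e] [V [V [V e] [V d]] [V e]]]]
  [V [V d] [V [V [V e] [V e]] [V [V d] [V e]]]]
  [V [V d] [V [V [V e] [V [V e] [V d]]] [V e]]]
  [V [V d] [V [V [V [V e] [V e]] [V d]] [V e]]]
  [V [V [V d] [V e]] [V [V e] [V [V d] [V e]]]]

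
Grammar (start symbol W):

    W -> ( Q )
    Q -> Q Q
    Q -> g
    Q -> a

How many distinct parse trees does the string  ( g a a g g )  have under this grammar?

Parse trees for ( g a a g g ) (showing first 6 of 14):
  [W ( [Q [Q g] [Q [Q a] [Q [Q a] [Q [Q g] [Q g]]]]] )]
  [W ( [Q [Q g] [Q [Q a] [Q [Q [Q a] [Q g]] [Q g]]]] )]
  [W ( [Q [Q g] [Q [Q [Q a] [Q a]] [Q [Q g] [Q g]]]] )]
  [W ( [Q [Q g] [Q [Q [Q a] [Q [Q a] [Q g]]] [Q g]]] )]
  [W ( [Q [Q g] [Q [Q [Q [Q a] [Q a]] [Q g]] [Q g]]] )]
  [W ( [Q [Q [Q g] [Q a]] [Q [Q a] [Q [Q g] [Q g]]]] )]

14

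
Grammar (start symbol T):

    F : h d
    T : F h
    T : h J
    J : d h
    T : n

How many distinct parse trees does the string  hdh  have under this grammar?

Parse trees for hdh:
  [T [F h d] h]
  [T h [J d h]]

2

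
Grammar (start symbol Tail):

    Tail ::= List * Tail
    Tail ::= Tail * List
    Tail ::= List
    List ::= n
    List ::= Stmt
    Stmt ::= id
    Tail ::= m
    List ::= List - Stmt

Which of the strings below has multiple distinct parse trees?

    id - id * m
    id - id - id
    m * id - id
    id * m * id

id * m * id

id - id * m: 1 tree
id - id - id: 1 tree
m * id - id: 1 tree
id * m * id: 2 trees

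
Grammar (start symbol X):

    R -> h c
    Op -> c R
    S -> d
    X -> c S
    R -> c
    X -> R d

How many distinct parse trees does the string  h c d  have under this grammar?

1

Parse trees for h c d:
  [X [R h c] d]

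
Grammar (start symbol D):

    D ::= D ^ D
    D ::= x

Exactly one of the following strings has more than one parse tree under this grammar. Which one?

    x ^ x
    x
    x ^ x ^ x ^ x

x ^ x ^ x ^ x

x ^ x: 1 tree
x: 1 tree
x ^ x ^ x ^ x: 5 trees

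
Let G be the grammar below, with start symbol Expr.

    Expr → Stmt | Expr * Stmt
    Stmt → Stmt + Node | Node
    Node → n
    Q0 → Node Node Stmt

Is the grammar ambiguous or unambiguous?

Only Expr, Stmt, Node are reachable from Expr; ignoring the rest: The grammar is stratified — Expr handles '*' (left-recursive), Stmt handles '+', Node atoms. Each operator has a fixed associativity and precedence level, so every string has one parse.

Unambiguous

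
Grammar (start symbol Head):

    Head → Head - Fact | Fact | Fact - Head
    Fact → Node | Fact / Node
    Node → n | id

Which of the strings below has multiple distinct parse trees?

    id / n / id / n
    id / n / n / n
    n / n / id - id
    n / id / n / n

id / n / id / n: 1 tree
id / n / n / n: 1 tree
n / n / id - id: 2 trees
n / id / n / n: 1 tree

n / n / id - id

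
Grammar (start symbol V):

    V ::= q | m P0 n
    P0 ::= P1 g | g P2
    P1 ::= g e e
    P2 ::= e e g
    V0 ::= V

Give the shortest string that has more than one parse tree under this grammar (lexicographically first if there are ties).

length 1: no string has ≥2 trees
length 6: m g e e g n has 2 parse trees

Two derivations of m g e e g n:
  V ⇒ m P0 n ⇒ m P1 g n ⇒ m g e e g n
  V ⇒ m P0 n ⇒ m g P2 n ⇒ m g e e g n

m g e e g n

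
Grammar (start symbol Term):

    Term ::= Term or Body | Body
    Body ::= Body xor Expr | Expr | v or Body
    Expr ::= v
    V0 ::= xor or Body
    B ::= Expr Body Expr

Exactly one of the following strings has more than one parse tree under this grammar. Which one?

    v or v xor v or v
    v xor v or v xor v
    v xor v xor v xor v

v or v xor v or v

v or v xor v or v: 3 trees
v xor v or v xor v: 1 tree
v xor v xor v xor v: 1 tree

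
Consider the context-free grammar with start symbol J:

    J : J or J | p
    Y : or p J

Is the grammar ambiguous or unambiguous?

Witness: p or p or p

Derivation 1: J ⇒ J or J ⇒ J or J or J ⇒ p or J or J ⇒ p or p or J ⇒ p or p or p
Derivation 2: J ⇒ J or J ⇒ p or J ⇒ p or J or J ⇒ p or p or J ⇒ p or p or p

Two distinct leftmost derivations for the same string.

Ambiguous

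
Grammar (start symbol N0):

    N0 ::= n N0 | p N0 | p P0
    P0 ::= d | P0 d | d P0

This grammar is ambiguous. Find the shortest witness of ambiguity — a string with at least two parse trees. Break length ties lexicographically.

p d d

length 2: no string has ≥2 trees
length 3: p d d has 2 parse trees

Two derivations of p d d:
  N0 ⇒ p P0 ⇒ p P0 d ⇒ p d d
  N0 ⇒ p P0 ⇒ p d P0 ⇒ p d d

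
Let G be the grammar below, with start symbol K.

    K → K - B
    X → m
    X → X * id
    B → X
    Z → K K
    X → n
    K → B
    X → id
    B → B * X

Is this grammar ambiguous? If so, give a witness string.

Witness: id * id

Derivation 1: K ⇒ B ⇒ X ⇒ X * id ⇒ id * id
Derivation 2: K ⇒ B ⇒ B * X ⇒ X * X ⇒ id * X ⇒ id * id

Two distinct leftmost derivations for the same string.

Ambiguous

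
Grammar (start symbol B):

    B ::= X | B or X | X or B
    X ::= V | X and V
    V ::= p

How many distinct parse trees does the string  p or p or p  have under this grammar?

4

Parse trees for p or p or p:
  [B [B [B [X [V p]]] or [X [V p]]] or [X [V p]]]
  [B [B [X [V p]] or [B [X [V p]]]] or [X [V p]]]
  [B [X [V p]] or [B [B [X [V p]]] or [X [V p]]]]
  [B [X [V p]] or [B [X [V p]] or [B [X [V p]]]]]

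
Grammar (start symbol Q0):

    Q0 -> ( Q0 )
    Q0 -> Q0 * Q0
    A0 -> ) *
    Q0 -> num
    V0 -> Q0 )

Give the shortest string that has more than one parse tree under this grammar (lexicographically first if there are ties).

num * num * num

length 1: no string has ≥2 trees
length 3: no string has ≥2 trees
length 5: num * num * num has 2 parse trees

Two derivations of num * num * num:
  Q0 ⇒ Q0 * Q0 ⇒ Q0 * Q0 * Q0 ⇒ num * Q0 * Q0 ⇒ num * num * Q0 ⇒ num * num * num
  Q0 ⇒ Q0 * Q0 ⇒ num * Q0 ⇒ num * Q0 * Q0 ⇒ num * num * Q0 ⇒ num * num * num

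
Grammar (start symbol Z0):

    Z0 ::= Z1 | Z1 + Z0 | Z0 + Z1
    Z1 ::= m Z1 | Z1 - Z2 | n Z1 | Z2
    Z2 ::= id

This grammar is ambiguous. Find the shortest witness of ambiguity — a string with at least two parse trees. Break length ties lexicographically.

length 1: no string has ≥2 trees
length 2: no string has ≥2 trees
length 3: id + id has 2 parse trees

Two derivations of id + id:
  Z0 ⇒ Z1 + Z0 ⇒ Z2 + Z0 ⇒ id + Z0 ⇒ id + Z1 ⇒ id + Z2 ⇒ id + id
  Z0 ⇒ Z0 + Z1 ⇒ Z1 + Z1 ⇒ Z2 + Z1 ⇒ id + Z1 ⇒ id + Z2 ⇒ id + id

id + id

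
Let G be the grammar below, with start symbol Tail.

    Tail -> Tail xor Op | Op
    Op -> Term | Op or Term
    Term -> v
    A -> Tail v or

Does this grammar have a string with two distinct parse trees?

Unambiguous

(A is unreachable from Tail, so its rules don't affect L(Tail).) This is a standard precedence ladder (Tail over Op over Term), with each level left-recursive on its own operator ('xor' at Tail, 'or' at Op). That structure is LR(1), hence unambiguous.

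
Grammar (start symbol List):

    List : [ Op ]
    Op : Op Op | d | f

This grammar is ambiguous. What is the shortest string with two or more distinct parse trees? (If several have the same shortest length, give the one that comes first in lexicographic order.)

length 3: no string has ≥2 trees
length 4: no string has ≥2 trees
length 5: [ d d d ] has 2 parse trees

Two derivations of [ d d d ]:
  List ⇒ [ Op ] ⇒ [ Op Op ] ⇒ [ Op Op Op ] ⇒ [ d Op Op ] ⇒ [ d d Op ] ⇒ [ d d d ]
  List ⇒ [ Op ] ⇒ [ Op Op ] ⇒ [ d Op ] ⇒ [ d Op Op ] ⇒ [ d d Op ] ⇒ [ d d d ]

[ d d d ]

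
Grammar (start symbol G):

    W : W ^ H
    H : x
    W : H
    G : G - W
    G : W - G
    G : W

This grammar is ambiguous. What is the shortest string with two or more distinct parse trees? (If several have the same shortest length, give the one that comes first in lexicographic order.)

x - x

length 1: no string has ≥2 trees
length 3: x - x has 2 parse trees

Two derivations of x - x:
  G ⇒ G - W ⇒ W - W ⇒ H - W ⇒ x - W ⇒ x - H ⇒ x - x
  G ⇒ W - G ⇒ H - G ⇒ x - G ⇒ x - W ⇒ x - H ⇒ x - x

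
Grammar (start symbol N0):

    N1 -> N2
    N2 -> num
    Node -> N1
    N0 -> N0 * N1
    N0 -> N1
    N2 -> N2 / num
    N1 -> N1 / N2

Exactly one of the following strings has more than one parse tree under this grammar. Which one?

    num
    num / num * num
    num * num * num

num: 1 tree
num / num * num: 2 trees
num * num * num: 1 tree

num / num * num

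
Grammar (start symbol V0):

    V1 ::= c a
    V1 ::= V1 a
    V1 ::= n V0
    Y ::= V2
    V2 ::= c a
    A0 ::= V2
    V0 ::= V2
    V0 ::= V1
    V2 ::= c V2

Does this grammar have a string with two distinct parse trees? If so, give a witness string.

Witness: c a

Derivation 1: V0 ⇒ V2 ⇒ c a
Derivation 2: V0 ⇒ V1 ⇒ c a

Two distinct leftmost derivations for the same string.

Ambiguous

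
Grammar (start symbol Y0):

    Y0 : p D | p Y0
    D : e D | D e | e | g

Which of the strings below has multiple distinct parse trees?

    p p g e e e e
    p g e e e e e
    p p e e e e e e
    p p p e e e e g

p p e e e e e e

p p g e e e e: 1 tree
p g e e e e e: 1 tree
p p e e e e e e: 32 trees
p p p e e e e g: 1 tree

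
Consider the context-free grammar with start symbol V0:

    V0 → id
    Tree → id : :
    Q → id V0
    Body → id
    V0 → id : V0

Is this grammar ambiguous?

Only V0 is reachable from V0; ignoring the rest: Right-recursive list with a separator: after each atom, whether the separator follows determines the rule. One parse per string.

Unambiguous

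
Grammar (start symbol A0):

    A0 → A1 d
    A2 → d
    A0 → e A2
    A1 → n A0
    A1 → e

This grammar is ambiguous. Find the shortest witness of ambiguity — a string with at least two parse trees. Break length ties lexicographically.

length 2: e d has 2 parse trees

Two derivations of e d:
  A0 ⇒ A1 d ⇒ e d
  A0 ⇒ e A2 ⇒ e d

e d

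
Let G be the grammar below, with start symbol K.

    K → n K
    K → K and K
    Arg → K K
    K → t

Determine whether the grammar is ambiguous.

Ambiguous

Witness: n t and t

Derivation 1: K ⇒ n K ⇒ n K and K ⇒ n t and K ⇒ n t and t
Derivation 2: K ⇒ K and K ⇒ n K and K ⇒ n t and K ⇒ n t and t

Two distinct leftmost derivations for the same string.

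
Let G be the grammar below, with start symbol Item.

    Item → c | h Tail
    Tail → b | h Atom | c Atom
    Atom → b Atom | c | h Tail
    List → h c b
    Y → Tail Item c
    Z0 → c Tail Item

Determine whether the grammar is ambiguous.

Only Item, Tail, Atom are reachable from Item; ignoring the rest: The reachable rules are right-linear with at most one rule per (nonterminal, next-terminal) pair. Each input token forces the next rule, so parsing is deterministic.

Unambiguous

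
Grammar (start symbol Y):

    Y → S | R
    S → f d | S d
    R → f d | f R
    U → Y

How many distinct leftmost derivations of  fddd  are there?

1

Parse trees for fddd:
  [Y [S [S [S f d] d] d]]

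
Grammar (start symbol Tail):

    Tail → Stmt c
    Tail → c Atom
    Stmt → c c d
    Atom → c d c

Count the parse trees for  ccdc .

Parse trees for ccdc:
  [Tail [Stmt c c d] c]
  [Tail c [Atom c d c]]

2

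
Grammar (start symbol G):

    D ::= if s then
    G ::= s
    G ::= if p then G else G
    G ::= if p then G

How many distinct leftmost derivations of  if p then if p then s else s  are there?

2

Parse trees for if p then if p then s else s:
  [G if p then [G if p then [G s]] else [G s]]
  [G if p then [G if p then [G s] else [G s]]]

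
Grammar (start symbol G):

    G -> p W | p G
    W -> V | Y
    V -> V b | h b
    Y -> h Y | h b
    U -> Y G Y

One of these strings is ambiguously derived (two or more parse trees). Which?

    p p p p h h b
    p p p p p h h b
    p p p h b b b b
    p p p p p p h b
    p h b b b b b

p p p p h h b: 1 tree
p p p p p h h b: 1 tree
p p p h b b b b: 1 tree
p p p p p p h b: 2 trees
p h b b b b b: 1 tree

p p p p p p h b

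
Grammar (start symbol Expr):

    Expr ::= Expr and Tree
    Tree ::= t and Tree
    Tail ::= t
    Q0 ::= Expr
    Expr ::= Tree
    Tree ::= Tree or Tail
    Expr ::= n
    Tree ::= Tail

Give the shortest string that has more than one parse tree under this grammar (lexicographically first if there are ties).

length 1: no string has ≥2 trees
length 3: t and t has 2 parse trees

Two derivations of t and t:
  Expr ⇒ Expr and Tree ⇒ Tree and Tree ⇒ Tail and Tree ⇒ t and Tree ⇒ t and Tail ⇒ t and t
  Expr ⇒ Tree ⇒ t and Tree ⇒ t and Tail ⇒ t and t

t and t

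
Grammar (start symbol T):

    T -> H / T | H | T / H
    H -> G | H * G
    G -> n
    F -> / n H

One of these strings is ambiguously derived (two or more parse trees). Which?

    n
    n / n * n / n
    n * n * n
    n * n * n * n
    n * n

n / n * n / n

n: 1 tree
n / n * n / n: 4 trees
n * n * n: 1 tree
n * n * n * n: 1 tree
n * n: 1 tree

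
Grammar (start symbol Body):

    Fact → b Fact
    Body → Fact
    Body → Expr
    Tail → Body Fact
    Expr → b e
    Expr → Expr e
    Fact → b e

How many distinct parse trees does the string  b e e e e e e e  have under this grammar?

1

Parse trees for b e e e e e e e:
  [Body [Expr [Expr [Expr [Expr [Expr [Expr [Expr b e] e] e] e] e] e] e]]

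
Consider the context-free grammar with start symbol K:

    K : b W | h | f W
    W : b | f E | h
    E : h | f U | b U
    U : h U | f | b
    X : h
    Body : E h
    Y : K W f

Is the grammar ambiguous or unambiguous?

Unambiguous

(X, Body, Y are unreachable from K, so their rules don't affect L(K).) Restricted to the reachable nonterminals, every rule has the form A → t or A → t B, and no two rules for the same A share a first terminal. The grammar encodes a DFA — one run per string.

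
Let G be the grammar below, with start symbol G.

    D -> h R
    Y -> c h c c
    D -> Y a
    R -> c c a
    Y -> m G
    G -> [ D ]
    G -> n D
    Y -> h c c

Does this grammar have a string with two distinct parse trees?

Witness: n h c c a

Derivation 1: G ⇒ n D ⇒ n h R ⇒ n h c c a
Derivation 2: G ⇒ n D ⇒ n Y a ⇒ n h c c a

Two distinct leftmost derivations for the same string.

Ambiguous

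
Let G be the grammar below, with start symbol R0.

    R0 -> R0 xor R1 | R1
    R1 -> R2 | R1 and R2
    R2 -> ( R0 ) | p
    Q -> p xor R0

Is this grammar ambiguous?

(Q is unreachable from R0, so its rules don't affect L(R0).) The grammar is stratified — R0 handles 'xor' (left-recursive), R1 handles 'and', R2 atoms. Each operator has a fixed associativity and precedence level, so every string has one parse.

Unambiguous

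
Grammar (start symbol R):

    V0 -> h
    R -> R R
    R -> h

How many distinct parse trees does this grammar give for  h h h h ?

5

Parse trees for h h h h:
  [R [R h] [R [R h] [R [R h] [R h]]]]
  [R [R h] [R [R [R h] [R h]] [R h]]]
  [R [R [R h] [R h]] [R [R h] [R h]]]
  [R [R [R h] [R [R h] [R h]]] [R h]]
  [R [R [R [R h] [R h]] [R h]] [R h]]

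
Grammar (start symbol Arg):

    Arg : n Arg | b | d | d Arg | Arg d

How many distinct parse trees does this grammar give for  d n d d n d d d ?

29

Parse trees for d n d d n d d d (showing first 6 of 29):
  [Arg d [Arg n [Arg d [Arg d [Arg n [Arg d [Arg d [Arg d]]]]]]]]
  [Arg d [Arg n [Arg d [Arg d [Arg n [Arg d [Arg [Arg d] d]]]]]]]
  [Arg d [Arg n [Arg d [Arg d [Arg n [Arg [Arg d [Arg d]] d]]]]]]
  [Arg d [Arg n [Arg d [Arg d [Arg n [Arg [Arg [Arg d] d] d]]]]]]
  [Arg d [Arg n [Arg d [Arg d [Arg [Arg n [Arg d [Arg d]]] d]]]]]
  [Arg d [Arg n [Arg d [Arg d [Arg [Arg n [Arg [Arg d] d]] d]]]]]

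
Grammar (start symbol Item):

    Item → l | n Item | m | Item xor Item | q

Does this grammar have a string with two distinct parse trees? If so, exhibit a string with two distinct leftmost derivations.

Ambiguous

Witness: n l xor l

Derivation 1: Item ⇒ n Item ⇒ n Item xor Item ⇒ n l xor Item ⇒ n l xor l
Derivation 2: Item ⇒ Item xor Item ⇒ n Item xor Item ⇒ n l xor Item ⇒ n l xor l

Two distinct leftmost derivations for the same string.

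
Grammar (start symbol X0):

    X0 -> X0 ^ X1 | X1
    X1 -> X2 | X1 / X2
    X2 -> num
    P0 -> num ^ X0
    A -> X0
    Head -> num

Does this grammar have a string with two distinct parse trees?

Unambiguous

(P0, A, Head are unreachable from X0, so their rules don't affect L(X0).) The grammar is stratified — X0 handles '^' (left-recursive), X1 handles '/', X2 atoms. Each operator has a fixed associativity and precedence level, so every string has one parse.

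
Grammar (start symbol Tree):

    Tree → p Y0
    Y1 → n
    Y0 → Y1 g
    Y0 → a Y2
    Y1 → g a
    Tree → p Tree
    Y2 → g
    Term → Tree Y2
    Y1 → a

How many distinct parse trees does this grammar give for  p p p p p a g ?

2

Parse trees for p p p p p a g:
  [Tree p [Tree p [Tree p [Tree p [Tree p [Y0 [Y1 a] g]]]]]]
  [Tree p [Tree p [Tree p [Tree p [Tree p [Y0 a [Y2 g]]]]]]]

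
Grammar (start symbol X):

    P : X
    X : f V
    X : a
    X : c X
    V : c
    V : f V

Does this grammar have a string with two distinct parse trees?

Unambiguous

(P is unreachable from X, so its rules don't affect L(X).) Each reachable nonterminal has at most one production per leading terminal, and all productions are right-linear; the derivation is determined token-by-token.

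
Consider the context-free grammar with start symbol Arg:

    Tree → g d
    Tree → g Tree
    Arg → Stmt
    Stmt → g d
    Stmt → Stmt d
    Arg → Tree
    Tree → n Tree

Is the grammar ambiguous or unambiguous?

Witness: g d

Derivation 1: Arg ⇒ Stmt ⇒ g d
Derivation 2: Arg ⇒ Tree ⇒ g d

Two distinct leftmost derivations for the same string.

Ambiguous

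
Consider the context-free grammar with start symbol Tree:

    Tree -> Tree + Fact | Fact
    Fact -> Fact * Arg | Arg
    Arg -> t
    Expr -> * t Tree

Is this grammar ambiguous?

Only Tree, Fact, Arg are reachable from Tree; ignoring the rest: The grammar is stratified — Tree handles '+' (left-recursive), Fact handles '*', Arg atoms. Each operator has a fixed associativity and precedence level, so every string has one parse.

Unambiguous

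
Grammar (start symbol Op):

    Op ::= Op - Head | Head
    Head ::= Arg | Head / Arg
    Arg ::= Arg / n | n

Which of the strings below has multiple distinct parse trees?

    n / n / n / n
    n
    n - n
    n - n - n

n / n / n / n

n / n / n / n: 8 trees
n: 1 tree
n - n: 1 tree
n - n - n: 1 tree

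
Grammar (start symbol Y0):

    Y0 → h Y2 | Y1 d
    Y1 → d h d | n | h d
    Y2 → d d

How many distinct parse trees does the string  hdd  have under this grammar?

Parse trees for hdd:
  [Y0 h [Y2 d d]]
  [Y0 [Y1 h d] d]

2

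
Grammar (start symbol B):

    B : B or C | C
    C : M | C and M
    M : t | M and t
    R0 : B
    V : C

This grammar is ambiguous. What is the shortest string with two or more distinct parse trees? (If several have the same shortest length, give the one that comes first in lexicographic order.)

t and t

length 1: no string has ≥2 trees
length 3: t and t has 2 parse trees

Two derivations of t and t:
  B ⇒ C ⇒ M ⇒ M and t ⇒ t and t
  B ⇒ C ⇒ C and M ⇒ M and M ⇒ t and M ⇒ t and t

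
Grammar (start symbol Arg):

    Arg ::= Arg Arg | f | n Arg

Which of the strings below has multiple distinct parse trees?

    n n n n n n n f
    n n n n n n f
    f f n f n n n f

n n n n n n n f: 1 tree
n n n n n n f: 1 tree
f f n f n n n f: 7 trees

f f n f n n n f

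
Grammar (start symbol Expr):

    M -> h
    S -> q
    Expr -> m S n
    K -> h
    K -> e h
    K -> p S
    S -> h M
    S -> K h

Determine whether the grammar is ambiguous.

Ambiguous

Witness: m h h n

Derivation 1: Expr ⇒ m S n ⇒ m h M n ⇒ m h h n
Derivation 2: Expr ⇒ m S n ⇒ m K h n ⇒ m h h n

Two distinct leftmost derivations for the same string.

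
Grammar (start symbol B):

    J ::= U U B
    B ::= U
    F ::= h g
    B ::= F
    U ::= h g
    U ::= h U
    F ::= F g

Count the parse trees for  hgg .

Parse trees for hgg:
  [B [F [F h g] g]]

1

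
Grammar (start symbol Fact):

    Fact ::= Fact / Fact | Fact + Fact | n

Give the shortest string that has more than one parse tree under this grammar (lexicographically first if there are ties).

length 1: no string has ≥2 trees
length 3: no string has ≥2 trees
length 5: n + n + n has 2 parse trees

Two derivations of n + n + n:
  Fact ⇒ Fact + Fact ⇒ Fact + Fact + Fact ⇒ n + Fact + Fact ⇒ n + n + Fact ⇒ n + n + n
  Fact ⇒ Fact + Fact ⇒ n + Fact ⇒ n + Fact + Fact ⇒ n + n + Fact ⇒ n + n + n

n + n + n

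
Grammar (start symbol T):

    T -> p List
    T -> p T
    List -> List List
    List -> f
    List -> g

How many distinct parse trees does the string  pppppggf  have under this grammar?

2

Parse trees for pppppggf:
  [T p [T p [T p [T p [T p [List [List g] [List [List g] [List f]]]]]]]]
  [T p [T p [T p [T p [T p [List [List [List g] [List g]] [List f]]]]]]]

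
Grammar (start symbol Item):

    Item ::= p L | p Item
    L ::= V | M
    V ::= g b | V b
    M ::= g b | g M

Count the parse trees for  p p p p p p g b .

2

Parse trees for p p p p p p g b:
  [Item p [Item p [Item p [Item p [Item p [Item p [L [V g b]]]]]]]]
  [Item p [Item p [Item p [Item p [Item p [Item p [L [M g b]]]]]]]]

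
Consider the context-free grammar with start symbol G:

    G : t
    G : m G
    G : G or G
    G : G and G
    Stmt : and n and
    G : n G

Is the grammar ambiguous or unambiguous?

Witness: m t and t

Derivation 1: G ⇒ m G ⇒ m G and G ⇒ m t and G ⇒ m t and t
Derivation 2: G ⇒ G and G ⇒ m G and G ⇒ m t and G ⇒ m t and t

Two distinct leftmost derivations for the same string.

Ambiguous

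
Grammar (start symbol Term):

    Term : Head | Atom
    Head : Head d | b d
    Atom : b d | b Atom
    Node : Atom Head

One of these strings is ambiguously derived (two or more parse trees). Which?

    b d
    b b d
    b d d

b d

b d: 2 trees
b b d: 1 tree
b d d: 1 tree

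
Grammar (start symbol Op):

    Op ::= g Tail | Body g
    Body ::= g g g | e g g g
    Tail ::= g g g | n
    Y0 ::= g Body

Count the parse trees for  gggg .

Parse trees for gggg:
  [Op g [Tail g g g]]
  [Op [Body g g g] g]

2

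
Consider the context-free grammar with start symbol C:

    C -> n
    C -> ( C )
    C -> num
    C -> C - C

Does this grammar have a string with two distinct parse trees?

Ambiguous

Witness: n - n - n

Derivation 1: C ⇒ C - C ⇒ n - C ⇒ n - C - C ⇒ n - n - C ⇒ n - n - n
Derivation 2: C ⇒ C - C ⇒ C - C - C ⇒ n - C - C ⇒ n - n - C ⇒ n - n - n

Two distinct leftmost derivations for the same string.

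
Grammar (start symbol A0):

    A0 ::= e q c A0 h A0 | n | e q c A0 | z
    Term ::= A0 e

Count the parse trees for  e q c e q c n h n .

Parse trees for e q c e q c n h n:
  [A0 e q c [A0 e q c [A0 n]] h [A0 n]]
  [A0 e q c [A0 e q c [A0 n] h [A0 n]]]

2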